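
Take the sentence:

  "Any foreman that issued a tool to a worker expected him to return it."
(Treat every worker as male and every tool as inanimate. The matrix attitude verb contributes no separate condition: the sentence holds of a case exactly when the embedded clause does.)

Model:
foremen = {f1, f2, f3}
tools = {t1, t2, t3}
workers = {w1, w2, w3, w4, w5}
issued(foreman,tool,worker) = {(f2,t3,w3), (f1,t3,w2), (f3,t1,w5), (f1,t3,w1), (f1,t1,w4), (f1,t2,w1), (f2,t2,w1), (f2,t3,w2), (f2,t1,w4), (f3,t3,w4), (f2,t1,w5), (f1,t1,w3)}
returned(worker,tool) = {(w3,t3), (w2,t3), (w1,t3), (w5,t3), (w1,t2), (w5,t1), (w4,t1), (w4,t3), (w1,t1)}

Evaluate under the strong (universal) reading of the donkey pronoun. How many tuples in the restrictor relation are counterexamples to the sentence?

1

"him" takes "a worker" as antecedent and "it" takes "a tool"; both are donkey pronouns co-varying with the restrictor.
Strong reading: for every (f,t,w) with issued(f,t,w), returned(w,t).
Restrictor triples: (f1,t1,w3)→returned(w3,t1) ✗  (f1,t1,w4)→returned(w4,t1) ✓  (f1,t2,w1)→returned(w1,t2) ✓  (f1,t3,w1)→returned(w1,t3) ✓  (f1,t3,w2)→returned(w2,t3) ✓  (f2,t1,w4)→returned(w4,t1) ✓  (f2,t1,w5)→returned(w5,t1) ✓  (f2,t2,w1)→returned(w1,t2) ✓  (f2,t3,w2)→returned(w2,t3) ✓  (f2,t3,w3)→returned(w3,t3) ✓  (f3,t1,w5)→returned(w5,t1) ✓  (f3,t3,w4)→returned(w4,t3) ✓
Counterexamples (restrictor triples failing the scope): 1.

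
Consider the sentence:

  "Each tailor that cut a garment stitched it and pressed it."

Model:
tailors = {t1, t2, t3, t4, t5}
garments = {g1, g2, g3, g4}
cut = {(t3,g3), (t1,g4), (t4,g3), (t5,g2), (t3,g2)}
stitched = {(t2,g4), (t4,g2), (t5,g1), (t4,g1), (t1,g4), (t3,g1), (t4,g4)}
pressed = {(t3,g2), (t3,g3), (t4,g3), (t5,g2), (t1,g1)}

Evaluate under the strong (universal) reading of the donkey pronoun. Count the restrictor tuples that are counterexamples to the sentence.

5

"it" takes "a garment" as antecedent — a donkey pronoun bound across the clause boundary.
Strong reading: for every (t,g) with cut(t,g), stitched(t,g) ∧ pressed(t,g).
Restrictor pairs: (t1,g4) ✗  (t3,g2) ✗  (t3,g3) ✗  (t4,g3) ✗  (t5,g2) ✗
Counterexamples (restrictor pairs failing the scope): 5.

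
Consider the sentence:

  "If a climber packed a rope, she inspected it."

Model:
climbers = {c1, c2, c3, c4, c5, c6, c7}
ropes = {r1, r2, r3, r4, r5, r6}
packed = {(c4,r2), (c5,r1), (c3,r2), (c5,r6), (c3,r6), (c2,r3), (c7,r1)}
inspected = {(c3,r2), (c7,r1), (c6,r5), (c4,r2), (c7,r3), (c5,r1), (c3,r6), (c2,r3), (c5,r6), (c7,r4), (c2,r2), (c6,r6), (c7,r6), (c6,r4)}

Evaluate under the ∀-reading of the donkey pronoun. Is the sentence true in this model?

True

"it" takes "a rope" as antecedent — a donkey pronoun bound across the clause boundary.
Strong reading: for every (c,r) with packed(c,r), inspected(c,r).
Restrictor pairs: (c2,r3) ✓  (c3,r2) ✓  (c3,r6) ✓  (c4,r2) ✓  (c5,r1) ✓  (c5,r6) ✓  (c7,r1) ✓
Every restrictor pair satisfies the scope.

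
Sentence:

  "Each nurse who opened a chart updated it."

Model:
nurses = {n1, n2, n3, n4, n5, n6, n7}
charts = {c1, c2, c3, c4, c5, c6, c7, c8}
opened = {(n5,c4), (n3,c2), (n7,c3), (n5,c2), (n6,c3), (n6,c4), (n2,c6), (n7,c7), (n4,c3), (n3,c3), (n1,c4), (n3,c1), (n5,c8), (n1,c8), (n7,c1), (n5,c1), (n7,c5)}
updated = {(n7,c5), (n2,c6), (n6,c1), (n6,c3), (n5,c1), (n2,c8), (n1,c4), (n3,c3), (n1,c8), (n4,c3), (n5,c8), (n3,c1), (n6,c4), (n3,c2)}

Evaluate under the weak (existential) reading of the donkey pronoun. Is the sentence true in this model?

"it" takes "a chart" as antecedent — a donkey pronoun bound across the clause boundary.
Weak reading: every nurse n with some opened-chart has at least one opened-chart c such that updated(n,c).
Per nurse: n1:✓  n2:✓  n3:✓  n4:✓  n5:✓  n6:✓  n7:✓
Every nurse in the restrictor has a witness.

True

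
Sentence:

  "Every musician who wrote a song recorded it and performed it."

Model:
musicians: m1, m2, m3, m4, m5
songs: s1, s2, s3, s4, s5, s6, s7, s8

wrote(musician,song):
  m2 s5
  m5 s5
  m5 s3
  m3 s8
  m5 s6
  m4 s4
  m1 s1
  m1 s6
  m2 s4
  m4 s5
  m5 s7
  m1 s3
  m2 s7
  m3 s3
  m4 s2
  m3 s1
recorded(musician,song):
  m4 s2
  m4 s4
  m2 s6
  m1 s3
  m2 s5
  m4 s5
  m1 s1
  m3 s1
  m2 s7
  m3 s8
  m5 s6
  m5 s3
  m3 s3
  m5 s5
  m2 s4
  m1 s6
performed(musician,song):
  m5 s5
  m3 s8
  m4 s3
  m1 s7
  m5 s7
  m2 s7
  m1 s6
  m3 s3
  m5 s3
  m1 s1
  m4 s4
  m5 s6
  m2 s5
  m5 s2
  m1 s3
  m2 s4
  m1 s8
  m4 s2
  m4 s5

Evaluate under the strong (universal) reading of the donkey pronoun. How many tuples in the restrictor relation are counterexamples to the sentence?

2

"it" takes "a song" as antecedent — a donkey pronoun bound across the clause boundary.
Strong reading: for every (m,s) with wrote(m,s), recorded(m,s) ∧ performed(m,s).
Restrictor pairs: (m1,s1) ✓  (m1,s3) ✓  (m1,s6) ✓  (m2,s4) ✓  (m2,s5) ✓  (m2,s7) ✓  (m3,s1) ✗  (m3,s3) ✓  (m3,s8) ✓  (m4,s2) ✓  (m4,s4) ✓  (m4,s5) ✓  (m5,s3) ✓  (m5,s5) ✓  (m5,s6) ✓  (m5,s7) ✗
Counterexamples (restrictor pairs failing the scope): 2.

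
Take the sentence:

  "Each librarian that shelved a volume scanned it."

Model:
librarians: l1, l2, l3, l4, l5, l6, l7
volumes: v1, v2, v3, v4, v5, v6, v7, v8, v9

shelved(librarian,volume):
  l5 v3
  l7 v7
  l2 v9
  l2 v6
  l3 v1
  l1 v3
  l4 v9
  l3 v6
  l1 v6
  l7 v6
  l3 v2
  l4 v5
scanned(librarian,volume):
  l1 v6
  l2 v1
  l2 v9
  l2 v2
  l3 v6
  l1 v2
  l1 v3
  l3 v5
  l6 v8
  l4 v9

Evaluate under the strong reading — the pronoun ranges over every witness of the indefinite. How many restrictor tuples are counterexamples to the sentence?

"it" takes "a volume" as antecedent — a donkey pronoun bound across the clause boundary.
Strong reading: for every (l,v) with shelved(l,v), scanned(l,v).
Restrictor pairs: (l1,v3) ✓  (l1,v6) ✓  (l2,v6) ✗  (l2,v9) ✓  (l3,v1) ✗  (l3,v2) ✗  (l3,v6) ✓  (l4,v5) ✗  (l4,v9) ✓  (l5,v3) ✗  (l7,v6) ✗  (l7,v7) ✗
Counterexamples (restrictor pairs failing the scope): 7.

7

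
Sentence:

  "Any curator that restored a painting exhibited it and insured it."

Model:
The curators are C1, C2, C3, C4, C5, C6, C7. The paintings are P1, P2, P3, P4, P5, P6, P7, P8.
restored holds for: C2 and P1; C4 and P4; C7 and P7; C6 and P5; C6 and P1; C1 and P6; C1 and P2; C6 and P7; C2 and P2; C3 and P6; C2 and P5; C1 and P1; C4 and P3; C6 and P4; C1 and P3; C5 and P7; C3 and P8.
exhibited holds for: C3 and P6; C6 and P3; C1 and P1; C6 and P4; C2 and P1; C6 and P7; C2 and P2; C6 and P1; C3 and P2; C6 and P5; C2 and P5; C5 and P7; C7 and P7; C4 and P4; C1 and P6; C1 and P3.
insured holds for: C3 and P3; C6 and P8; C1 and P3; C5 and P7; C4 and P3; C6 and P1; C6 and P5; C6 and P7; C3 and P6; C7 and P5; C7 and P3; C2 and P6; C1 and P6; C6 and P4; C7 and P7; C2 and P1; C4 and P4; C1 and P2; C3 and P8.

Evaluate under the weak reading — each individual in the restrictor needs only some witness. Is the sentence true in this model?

"it" takes "a painting" as antecedent — a donkey pronoun bound across the clause boundary.
Weak reading: every curator c with some restored-painting has at least one restored-painting p such that exhibited(c,p) ∧ insured(c,p).
Per curator: C1:✓  C2:✓  C3:✓  C4:✓  C5:✓  C6:✓  C7:✓
Every curator in the restrictor has a witness.

True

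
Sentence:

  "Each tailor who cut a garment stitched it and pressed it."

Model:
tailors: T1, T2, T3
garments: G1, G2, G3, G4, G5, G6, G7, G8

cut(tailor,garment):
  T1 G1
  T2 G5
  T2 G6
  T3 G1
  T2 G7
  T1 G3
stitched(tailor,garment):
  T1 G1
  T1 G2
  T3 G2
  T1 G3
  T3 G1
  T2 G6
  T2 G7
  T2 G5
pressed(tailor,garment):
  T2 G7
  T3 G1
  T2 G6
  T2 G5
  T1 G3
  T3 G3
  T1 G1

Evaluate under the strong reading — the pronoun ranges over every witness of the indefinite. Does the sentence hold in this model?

True

"it" takes "a garment" as antecedent — a donkey pronoun bound across the clause boundary.
Strong reading: for every (t,g) with cut(t,g), stitched(t,g) ∧ pressed(t,g).
Restrictor pairs: (T1,G1) ✓  (T1,G3) ✓  (T2,G5) ✓  (T2,G6) ✓  (T2,G7) ✓  (T3,G1) ✓
Every restrictor pair satisfies the scope.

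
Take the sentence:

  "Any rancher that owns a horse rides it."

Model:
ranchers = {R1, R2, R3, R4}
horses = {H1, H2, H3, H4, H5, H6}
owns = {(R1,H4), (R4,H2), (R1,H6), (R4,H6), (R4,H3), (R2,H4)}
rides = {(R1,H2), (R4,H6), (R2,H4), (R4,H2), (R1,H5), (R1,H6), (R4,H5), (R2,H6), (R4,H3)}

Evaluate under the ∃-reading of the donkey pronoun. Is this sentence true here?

"it" takes "a horse" as antecedent — a donkey pronoun bound across the clause boundary.
Weak reading: every rancher r with some owns-horse has at least one owns-horse h such that rides(r,h).
Per rancher: R1:✓  R2:✓  R4:✓
Every rancher in the restrictor has a witness.

True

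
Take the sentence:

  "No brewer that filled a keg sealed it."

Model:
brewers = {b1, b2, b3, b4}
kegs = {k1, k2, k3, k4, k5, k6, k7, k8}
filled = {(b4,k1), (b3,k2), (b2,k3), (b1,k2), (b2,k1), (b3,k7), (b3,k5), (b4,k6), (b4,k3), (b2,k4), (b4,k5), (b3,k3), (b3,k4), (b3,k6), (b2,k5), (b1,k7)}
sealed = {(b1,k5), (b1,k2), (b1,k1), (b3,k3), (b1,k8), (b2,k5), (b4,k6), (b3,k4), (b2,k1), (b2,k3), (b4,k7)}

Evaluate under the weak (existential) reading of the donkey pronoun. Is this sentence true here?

"it" takes "a keg" as antecedent — a donkey pronoun bound across the clause boundary.
Truth condition: for no (b,k) with filled(b,k) does sealed(b,k) hold.
Restrictor pairs — does the scope hold? (b1,k2):holds  (b1,k7):fails  (b2,k1):holds  (b2,k3):holds  (b2,k4):fails  (b2,k5):holds  (b3,k2):fails  (b3,k3):holds  (b3,k4):holds  (b3,k5):fails  (b3,k6):fails  (b3,k7):fails  (b4,k1):fails  (b4,k3):fails  (b4,k5):fails  (b4,k6):holds
Scope holds for 7 pair(s), so the sentence is false.

False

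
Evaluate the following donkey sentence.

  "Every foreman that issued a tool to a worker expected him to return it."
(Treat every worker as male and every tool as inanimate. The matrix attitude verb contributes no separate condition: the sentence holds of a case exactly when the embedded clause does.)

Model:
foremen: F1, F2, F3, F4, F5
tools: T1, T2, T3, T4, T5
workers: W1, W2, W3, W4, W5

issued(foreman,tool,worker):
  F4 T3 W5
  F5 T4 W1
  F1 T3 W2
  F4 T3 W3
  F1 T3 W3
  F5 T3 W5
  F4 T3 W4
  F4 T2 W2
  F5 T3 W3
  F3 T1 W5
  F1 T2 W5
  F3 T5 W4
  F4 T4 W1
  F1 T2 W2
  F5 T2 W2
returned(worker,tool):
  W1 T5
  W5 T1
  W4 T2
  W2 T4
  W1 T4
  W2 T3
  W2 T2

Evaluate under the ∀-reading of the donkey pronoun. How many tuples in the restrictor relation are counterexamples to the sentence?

"him" takes "a worker" as antecedent and "it" takes "a tool"; both are donkey pronouns co-varying with the restrictor.
Strong reading: for every (f,t,w) with issued(f,t,w), returned(w,t).
Restrictor triples: (F1,T2,W2)→returned(W2,T2) ✓  (F1,T2,W5)→returned(W5,T2) ✗  (F1,T3,W2)→returned(W2,T3) ✓  (F1,T3,W3)→returned(W3,T3) ✗  (F3,T1,W5)→returned(W5,T1) ✓  (F3,T5,W4)→returned(W4,T5) ✗  (F4,T2,W2)→returned(W2,T2) ✓  (F4,T3,W3)→returned(W3,T3) ✗  (F4,T3,W4)→returned(W4,T3) ✗  (F4,T3,W5)→returned(W5,T3) ✗  (F4,T4,W1)→returned(W1,T4) ✓  (F5,T2,W2)→returned(W2,T2) ✓  (F5,T3,W3)→returned(W3,T3) ✗  (F5,T3,W5)→returned(W5,T3) ✗  (F5,T4,W1)→returned(W1,T4) ✓
Counterexamples (restrictor triples failing the scope): 8.

8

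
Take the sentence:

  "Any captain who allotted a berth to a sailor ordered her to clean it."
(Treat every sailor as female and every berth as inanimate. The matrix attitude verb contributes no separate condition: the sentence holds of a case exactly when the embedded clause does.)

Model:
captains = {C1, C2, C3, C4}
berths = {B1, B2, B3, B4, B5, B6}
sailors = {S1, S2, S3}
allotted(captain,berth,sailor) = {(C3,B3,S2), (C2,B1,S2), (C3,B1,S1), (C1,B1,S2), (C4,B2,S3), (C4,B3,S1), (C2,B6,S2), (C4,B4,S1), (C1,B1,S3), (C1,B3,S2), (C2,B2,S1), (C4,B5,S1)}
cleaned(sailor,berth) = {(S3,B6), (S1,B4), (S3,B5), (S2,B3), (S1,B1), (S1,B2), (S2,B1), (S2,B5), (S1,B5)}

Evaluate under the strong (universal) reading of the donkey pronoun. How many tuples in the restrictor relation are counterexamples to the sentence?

4

"her" takes "a sailor" as antecedent and "it" takes "a berth"; both are donkey pronouns co-varying with the restrictor.
Strong reading: for every (c,b,s) with allotted(c,b,s), cleaned(s,b).
Restrictor triples: (C1,B1,S2)→cleaned(S2,B1) ✓  (C1,B1,S3)→cleaned(S3,B1) ✗  (C1,B3,S2)→cleaned(S2,B3) ✓  (C2,B1,S2)→cleaned(S2,B1) ✓  (C2,B2,S1)→cleaned(S1,B2) ✓  (C2,B6,S2)→cleaned(S2,B6) ✗  (C3,B1,S1)→cleaned(S1,B1) ✓  (C3,B3,S2)→cleaned(S2,B3) ✓  (C4,B2,S3)→cleaned(S3,B2) ✗  (C4,B3,S1)→cleaned(S1,B3) ✗  (C4,B4,S1)→cleaned(S1,B4) ✓  (C4,B5,S1)→cleaned(S1,B5) ✓
Counterexamples (restrictor triples failing the scope): 4.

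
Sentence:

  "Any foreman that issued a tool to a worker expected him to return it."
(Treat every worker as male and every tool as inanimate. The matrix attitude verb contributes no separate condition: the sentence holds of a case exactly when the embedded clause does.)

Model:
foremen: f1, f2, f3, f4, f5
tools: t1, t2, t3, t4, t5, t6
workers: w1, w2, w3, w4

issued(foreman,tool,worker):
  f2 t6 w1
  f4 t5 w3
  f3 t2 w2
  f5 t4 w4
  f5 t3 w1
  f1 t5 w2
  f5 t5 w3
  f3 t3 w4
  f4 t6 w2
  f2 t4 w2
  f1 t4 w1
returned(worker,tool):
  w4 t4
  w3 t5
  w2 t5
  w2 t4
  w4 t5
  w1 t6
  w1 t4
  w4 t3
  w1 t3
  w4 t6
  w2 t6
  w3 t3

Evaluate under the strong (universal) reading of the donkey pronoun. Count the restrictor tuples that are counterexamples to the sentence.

1

"him" takes "a worker" as antecedent and "it" takes "a tool"; both are donkey pronouns co-varying with the restrictor.
Strong reading: for every (f,t,w) with issued(f,t,w), returned(w,t).
Restrictor triples: (f1,t4,w1)→returned(w1,t4) ✓  (f1,t5,w2)→returned(w2,t5) ✓  (f2,t4,w2)→returned(w2,t4) ✓  (f2,t6,w1)→returned(w1,t6) ✓  (f3,t2,w2)→returned(w2,t2) ✗  (f3,t3,w4)→returned(w4,t3) ✓  (f4,t5,w3)→returned(w3,t5) ✓  (f4,t6,w2)→returned(w2,t6) ✓  (f5,t3,w1)→returned(w1,t3) ✓  (f5,t4,w4)→returned(w4,t4) ✓  (f5,t5,w3)→returned(w3,t5) ✓
Counterexamples (restrictor triples failing the scope): 1.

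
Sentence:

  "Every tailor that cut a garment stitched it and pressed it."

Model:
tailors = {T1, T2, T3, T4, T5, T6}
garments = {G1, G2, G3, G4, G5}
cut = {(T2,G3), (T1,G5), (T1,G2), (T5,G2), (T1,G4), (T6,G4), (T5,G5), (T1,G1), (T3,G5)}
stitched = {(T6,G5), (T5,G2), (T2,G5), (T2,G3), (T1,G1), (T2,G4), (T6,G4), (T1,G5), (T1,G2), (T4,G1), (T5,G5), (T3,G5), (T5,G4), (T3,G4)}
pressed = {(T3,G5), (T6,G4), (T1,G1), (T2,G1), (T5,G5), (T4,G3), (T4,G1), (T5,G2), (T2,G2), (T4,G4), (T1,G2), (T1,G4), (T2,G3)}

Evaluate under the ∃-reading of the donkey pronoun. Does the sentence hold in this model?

"it" takes "a garment" as antecedent — a donkey pronoun bound across the clause boundary.
Weak reading: every tailor t with some cut-garment has at least one cut-garment g such that stitched(t,g) ∧ pressed(t,g).
Per tailor: T1:✓  T2:✓  T3:✓  T5:✓  T6:✓
Every tailor in the restrictor has a witness.

True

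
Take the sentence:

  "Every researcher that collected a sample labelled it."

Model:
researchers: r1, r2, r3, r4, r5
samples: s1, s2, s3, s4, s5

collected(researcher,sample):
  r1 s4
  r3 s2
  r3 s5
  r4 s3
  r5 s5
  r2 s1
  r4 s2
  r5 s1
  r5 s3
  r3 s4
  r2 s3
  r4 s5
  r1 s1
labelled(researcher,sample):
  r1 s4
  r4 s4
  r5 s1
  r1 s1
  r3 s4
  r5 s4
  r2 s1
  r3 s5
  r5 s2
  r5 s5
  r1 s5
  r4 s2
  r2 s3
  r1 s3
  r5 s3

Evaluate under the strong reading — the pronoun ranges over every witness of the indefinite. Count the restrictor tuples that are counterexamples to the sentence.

"it" takes "a sample" as antecedent — a donkey pronoun bound across the clause boundary.
Strong reading: for every (r,s) with collected(r,s), labelled(r,s).
Restrictor pairs: (r1,s1) ✓  (r1,s4) ✓  (r2,s1) ✓  (r2,s3) ✓  (r3,s2) ✗  (r3,s4) ✓  (r3,s5) ✓  (r4,s2) ✓  (r4,s3) ✗  (r4,s5) ✗  (r5,s1) ✓  (r5,s3) ✓  (r5,s5) ✓
Counterexamples (restrictor pairs failing the scope): 3.

3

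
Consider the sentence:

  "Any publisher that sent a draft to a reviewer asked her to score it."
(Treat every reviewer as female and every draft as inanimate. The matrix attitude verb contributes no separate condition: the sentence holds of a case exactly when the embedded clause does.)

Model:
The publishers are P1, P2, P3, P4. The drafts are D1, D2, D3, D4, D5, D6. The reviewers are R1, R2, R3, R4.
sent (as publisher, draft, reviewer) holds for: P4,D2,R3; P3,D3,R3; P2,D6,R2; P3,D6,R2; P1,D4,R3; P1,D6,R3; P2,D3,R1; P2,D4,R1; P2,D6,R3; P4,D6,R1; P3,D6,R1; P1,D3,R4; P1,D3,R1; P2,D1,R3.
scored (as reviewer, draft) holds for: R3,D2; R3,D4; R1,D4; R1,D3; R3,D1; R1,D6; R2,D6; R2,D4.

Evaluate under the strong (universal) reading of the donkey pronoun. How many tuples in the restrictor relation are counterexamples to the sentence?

"her" takes "a reviewer" as antecedent and "it" takes "a draft"; both are donkey pronouns co-varying with the restrictor.
Strong reading: for every (p,d,r) with sent(p,d,r), scored(r,d).
Restrictor triples: (P1,D3,R1)→scored(R1,D3) ✓  (P1,D3,R4)→scored(R4,D3) ✗  (P1,D4,R3)→scored(R3,D4) ✓  (P1,D6,R3)→scored(R3,D6) ✗  (P2,D1,R3)→scored(R3,D1) ✓  (P2,D3,R1)→scored(R1,D3) ✓  (P2,D4,R1)→scored(R1,D4) ✓  (P2,D6,R2)→scored(R2,D6) ✓  (P2,D6,R3)→scored(R3,D6) ✗  (P3,D3,R3)→scored(R3,D3) ✗  (P3,D6,R1)→scored(R1,D6) ✓  (P3,D6,R2)→scored(R2,D6) ✓  (P4,D2,R3)→scored(R3,D2) ✓  (P4,D6,R1)→scored(R1,D6) ✓
Counterexamples (restrictor triples failing the scope): 4.

4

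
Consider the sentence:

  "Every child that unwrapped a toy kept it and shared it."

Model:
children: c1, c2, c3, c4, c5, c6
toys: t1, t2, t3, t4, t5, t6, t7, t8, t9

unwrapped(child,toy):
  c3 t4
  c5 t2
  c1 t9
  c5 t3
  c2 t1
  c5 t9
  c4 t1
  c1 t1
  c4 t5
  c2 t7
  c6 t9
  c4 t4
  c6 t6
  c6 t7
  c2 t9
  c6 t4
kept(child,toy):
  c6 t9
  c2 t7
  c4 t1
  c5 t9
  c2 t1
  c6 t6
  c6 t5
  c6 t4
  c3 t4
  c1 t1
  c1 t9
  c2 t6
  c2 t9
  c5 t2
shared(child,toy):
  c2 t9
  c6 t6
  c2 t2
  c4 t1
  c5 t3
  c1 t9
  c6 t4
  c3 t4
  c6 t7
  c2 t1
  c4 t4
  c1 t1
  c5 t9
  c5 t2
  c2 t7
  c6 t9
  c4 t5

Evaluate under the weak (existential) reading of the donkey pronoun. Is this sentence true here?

"it" takes "a toy" as antecedent — a donkey pronoun bound across the clause boundary.
Weak reading: every child c with some unwrapped-toy has at least one unwrapped-toy t such that kept(c,t) ∧ shared(c,t).
Per child: c1:✓  c2:✓  c3:✓  c4:✓  c5:✓  c6:✓
Every child in the restrictor has a witness.

True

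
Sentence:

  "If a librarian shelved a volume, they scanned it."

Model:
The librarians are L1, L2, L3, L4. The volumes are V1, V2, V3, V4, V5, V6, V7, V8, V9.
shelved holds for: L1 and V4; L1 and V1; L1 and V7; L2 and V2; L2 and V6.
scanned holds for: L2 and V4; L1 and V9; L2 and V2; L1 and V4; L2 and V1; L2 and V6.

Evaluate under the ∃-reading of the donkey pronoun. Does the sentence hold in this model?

True

"it" takes "a volume" as antecedent — a donkey pronoun bound across the clause boundary.
Weak reading: every librarian l with some shelved-volume has at least one shelved-volume v such that scanned(l,v).
Per librarian: L1:✓  L2:✓
Every librarian in the restrictor has a witness.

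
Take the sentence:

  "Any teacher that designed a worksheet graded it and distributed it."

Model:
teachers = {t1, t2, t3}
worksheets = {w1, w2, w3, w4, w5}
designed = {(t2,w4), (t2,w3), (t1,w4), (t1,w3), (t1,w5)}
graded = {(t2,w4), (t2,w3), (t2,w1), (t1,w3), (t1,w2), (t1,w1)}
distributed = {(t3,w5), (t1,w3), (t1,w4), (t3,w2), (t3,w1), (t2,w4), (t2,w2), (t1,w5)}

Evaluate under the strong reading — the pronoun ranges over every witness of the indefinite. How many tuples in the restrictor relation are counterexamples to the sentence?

3

"it" takes "a worksheet" as antecedent — a donkey pronoun bound across the clause boundary.
Strong reading: for every (t,w) with designed(t,w), graded(t,w) ∧ distributed(t,w).
Restrictor pairs: (t1,w3) ✓  (t1,w4) ✗  (t1,w5) ✗  (t2,w3) ✗  (t2,w4) ✓
Counterexamples (restrictor pairs failing the scope): 3.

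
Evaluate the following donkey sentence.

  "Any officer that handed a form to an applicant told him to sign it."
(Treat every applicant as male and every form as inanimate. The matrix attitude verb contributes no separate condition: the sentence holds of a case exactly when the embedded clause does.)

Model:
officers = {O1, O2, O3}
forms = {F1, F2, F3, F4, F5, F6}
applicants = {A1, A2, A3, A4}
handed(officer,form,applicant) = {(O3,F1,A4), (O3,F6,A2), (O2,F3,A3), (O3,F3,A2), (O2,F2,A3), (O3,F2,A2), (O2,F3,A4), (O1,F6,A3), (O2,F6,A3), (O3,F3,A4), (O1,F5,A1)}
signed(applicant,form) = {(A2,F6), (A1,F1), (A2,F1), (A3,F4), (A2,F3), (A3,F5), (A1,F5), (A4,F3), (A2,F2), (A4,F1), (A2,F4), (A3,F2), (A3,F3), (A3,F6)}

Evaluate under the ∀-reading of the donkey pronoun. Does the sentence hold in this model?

"him" takes "an applicant" as antecedent and "it" takes "a form"; both are donkey pronouns co-varying with the restrictor.
Strong reading: for every (o,f,a) with handed(o,f,a), signed(a,f).
Restrictor triples: (O1,F5,A1)→signed(A1,F5) ✓  (O1,F6,A3)→signed(A3,F6) ✓  (O2,F2,A3)→signed(A3,F2) ✓  (O2,F3,A3)→signed(A3,F3) ✓  (O2,F3,A4)→signed(A4,F3) ✓  (O2,F6,A3)→signed(A3,F6) ✓  (O3,F1,A4)→signed(A4,F1) ✓  (O3,F2,A2)→signed(A2,F2) ✓  (O3,F3,A2)→signed(A2,F3) ✓  (O3,F3,A4)→signed(A4,F3) ✓  (O3,F6,A2)→signed(A2,F6) ✓
Every restrictor triple satisfies the scope.

True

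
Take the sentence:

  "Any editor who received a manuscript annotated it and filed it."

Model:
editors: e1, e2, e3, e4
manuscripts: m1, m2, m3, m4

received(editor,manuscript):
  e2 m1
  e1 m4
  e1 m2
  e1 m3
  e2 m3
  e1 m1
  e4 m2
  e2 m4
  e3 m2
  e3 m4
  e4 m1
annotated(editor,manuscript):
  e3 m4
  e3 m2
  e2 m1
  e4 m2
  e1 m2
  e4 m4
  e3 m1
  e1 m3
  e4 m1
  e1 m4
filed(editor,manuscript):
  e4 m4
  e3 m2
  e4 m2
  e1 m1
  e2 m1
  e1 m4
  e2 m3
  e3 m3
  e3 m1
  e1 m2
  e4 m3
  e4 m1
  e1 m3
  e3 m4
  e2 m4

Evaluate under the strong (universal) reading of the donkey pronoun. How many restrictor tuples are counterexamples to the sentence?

"it" takes "a manuscript" as antecedent — a donkey pronoun bound across the clause boundary.
Strong reading: for every (e,m) with received(e,m), annotated(e,m) ∧ filed(e,m).
Restrictor pairs: (e1,m1) ✗  (e1,m2) ✓  (e1,m3) ✓  (e1,m4) ✓  (e2,m1) ✓  (e2,m3) ✗  (e2,m4) ✗  (e3,m2) ✓  (e3,m4) ✓  (e4,m1) ✓  (e4,m2) ✓
Counterexamples (restrictor pairs failing the scope): 3.

3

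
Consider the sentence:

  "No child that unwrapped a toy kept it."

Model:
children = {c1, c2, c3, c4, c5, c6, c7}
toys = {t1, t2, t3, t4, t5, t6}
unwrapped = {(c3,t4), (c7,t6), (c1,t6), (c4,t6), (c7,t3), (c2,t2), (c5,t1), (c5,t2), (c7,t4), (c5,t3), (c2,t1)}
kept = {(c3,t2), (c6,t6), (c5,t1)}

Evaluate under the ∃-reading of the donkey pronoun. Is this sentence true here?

False

"it" takes "a toy" as antecedent — a donkey pronoun bound across the clause boundary.
Truth condition: for no (c,t) with unwrapped(c,t) does kept(c,t) hold.
Restrictor pairs — does the scope hold? (c1,t6):fails  (c2,t1):fails  (c2,t2):fails  (c3,t4):fails  (c4,t6):fails  (c5,t1):holds  (c5,t2):fails  (c5,t3):fails  (c7,t3):fails  (c7,t4):fails  (c7,t6):fails
Scope holds for 1 pair(s), so the sentence is false.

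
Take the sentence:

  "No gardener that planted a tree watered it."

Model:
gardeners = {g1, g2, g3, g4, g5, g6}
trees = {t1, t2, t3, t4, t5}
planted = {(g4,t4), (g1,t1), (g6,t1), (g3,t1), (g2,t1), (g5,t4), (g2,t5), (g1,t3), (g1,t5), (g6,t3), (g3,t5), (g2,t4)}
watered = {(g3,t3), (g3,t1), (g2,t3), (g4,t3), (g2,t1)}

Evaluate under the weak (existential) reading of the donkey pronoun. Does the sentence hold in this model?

False

"it" takes "a tree" as antecedent — a donkey pronoun bound across the clause boundary.
Truth condition: for no (g,t) with planted(g,t) does watered(g,t) hold.
Restrictor pairs — does the scope hold? (g1,t1):fails  (g1,t3):fails  (g1,t5):fails  (g2,t1):holds  (g2,t4):fails  (g2,t5):fails  (g3,t1):holds  (g3,t5):fails  (g4,t4):fails  (g5,t4):fails  (g6,t1):fails  (g6,t3):fails
Scope holds for 2 pair(s), so the sentence is false.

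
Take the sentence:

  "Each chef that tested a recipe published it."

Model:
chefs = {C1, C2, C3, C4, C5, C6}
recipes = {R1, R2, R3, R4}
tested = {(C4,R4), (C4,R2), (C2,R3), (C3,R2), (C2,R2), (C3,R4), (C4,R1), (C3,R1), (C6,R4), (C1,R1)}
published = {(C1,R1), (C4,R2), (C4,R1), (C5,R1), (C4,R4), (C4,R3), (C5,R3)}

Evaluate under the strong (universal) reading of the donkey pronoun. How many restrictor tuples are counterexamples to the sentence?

"it" takes "a recipe" as antecedent — a donkey pronoun bound across the clause boundary.
Strong reading: for every (c,r) with tested(c,r), published(c,r).
Restrictor pairs: (C1,R1) ✓  (C2,R2) ✗  (C2,R3) ✗  (C3,R1) ✗  (C3,R2) ✗  (C3,R4) ✗  (C4,R1) ✓  (C4,R2) ✓  (C4,R4) ✓  (C6,R4) ✗
Counterexamples (restrictor pairs failing the scope): 6.

6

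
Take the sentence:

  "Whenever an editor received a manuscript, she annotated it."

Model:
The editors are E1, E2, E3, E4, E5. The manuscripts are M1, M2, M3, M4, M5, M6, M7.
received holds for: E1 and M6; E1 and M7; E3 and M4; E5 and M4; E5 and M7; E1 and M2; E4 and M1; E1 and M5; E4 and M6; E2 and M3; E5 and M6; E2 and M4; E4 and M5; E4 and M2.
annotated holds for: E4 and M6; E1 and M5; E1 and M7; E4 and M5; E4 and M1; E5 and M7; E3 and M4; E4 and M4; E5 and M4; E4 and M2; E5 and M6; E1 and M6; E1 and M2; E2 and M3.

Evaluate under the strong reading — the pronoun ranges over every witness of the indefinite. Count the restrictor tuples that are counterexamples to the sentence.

"it" takes "a manuscript" as antecedent — a donkey pronoun bound across the clause boundary.
Strong reading: for every (e,m) with received(e,m), annotated(e,m).
Restrictor pairs: (E1,M2) ✓  (E1,M5) ✓  (E1,M6) ✓  (E1,M7) ✓  (E2,M3) ✓  (E2,M4) ✗  (E3,M4) ✓  (E4,M1) ✓  (E4,M2) ✓  (E4,M5) ✓  (E4,M6) ✓  (E5,M4) ✓  (E5,M6) ✓  (E5,M7) ✓
Counterexamples (restrictor pairs failing the scope): 1.

1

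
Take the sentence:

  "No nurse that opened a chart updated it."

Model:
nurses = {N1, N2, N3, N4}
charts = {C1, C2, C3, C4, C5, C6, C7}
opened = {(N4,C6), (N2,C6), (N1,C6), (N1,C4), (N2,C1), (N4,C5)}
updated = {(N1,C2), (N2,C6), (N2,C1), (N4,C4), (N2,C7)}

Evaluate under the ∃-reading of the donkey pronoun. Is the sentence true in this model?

False

"it" takes "a chart" as antecedent — a donkey pronoun bound across the clause boundary.
Truth condition: for no (n,c) with opened(n,c) does updated(n,c) hold.
Restrictor pairs — does the scope hold? (N1,C4):fails  (N1,C6):fails  (N2,C1):holds  (N2,C6):holds  (N4,C5):fails  (N4,C6):fails
Scope holds for 2 pair(s), so the sentence is false.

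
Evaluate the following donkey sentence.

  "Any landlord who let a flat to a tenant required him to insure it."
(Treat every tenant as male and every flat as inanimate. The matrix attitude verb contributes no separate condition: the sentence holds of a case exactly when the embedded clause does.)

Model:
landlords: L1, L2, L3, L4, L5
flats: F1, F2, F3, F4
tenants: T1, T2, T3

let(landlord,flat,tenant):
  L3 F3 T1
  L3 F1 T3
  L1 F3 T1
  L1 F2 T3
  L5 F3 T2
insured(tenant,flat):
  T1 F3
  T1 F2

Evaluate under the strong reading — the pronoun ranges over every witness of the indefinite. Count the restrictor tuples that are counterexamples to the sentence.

"him" takes "a tenant" as antecedent and "it" takes "a flat"; both are donkey pronouns co-varying with the restrictor.
Strong reading: for every (l,f,t) with let(l,f,t), insured(t,f).
Restrictor triples: (L1,F2,T3)→insured(T3,F2) ✗  (L1,F3,T1)→insured(T1,F3) ✓  (L3,F1,T3)→insured(T3,F1) ✗  (L3,F3,T1)→insured(T1,F3) ✓  (L5,F3,T2)→insured(T2,F3) ✗
Counterexamples (restrictor triples failing the scope): 3.

3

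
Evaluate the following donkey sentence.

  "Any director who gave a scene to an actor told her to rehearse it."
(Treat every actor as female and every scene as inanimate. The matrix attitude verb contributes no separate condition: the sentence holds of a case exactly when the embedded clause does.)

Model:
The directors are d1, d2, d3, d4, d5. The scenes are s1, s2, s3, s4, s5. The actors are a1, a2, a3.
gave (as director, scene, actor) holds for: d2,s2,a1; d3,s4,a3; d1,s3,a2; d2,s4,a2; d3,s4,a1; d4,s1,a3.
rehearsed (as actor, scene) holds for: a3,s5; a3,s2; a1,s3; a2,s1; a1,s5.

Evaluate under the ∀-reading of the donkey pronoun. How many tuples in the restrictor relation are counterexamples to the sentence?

6

"her" takes "an actor" as antecedent and "it" takes "a scene"; both are donkey pronouns co-varying with the restrictor.
Strong reading: for every (d,s,a) with gave(d,s,a), rehearsed(a,s).
Restrictor triples: (d1,s3,a2)→rehearsed(a2,s3) ✗  (d2,s2,a1)→rehearsed(a1,s2) ✗  (d2,s4,a2)→rehearsed(a2,s4) ✗  (d3,s4,a1)→rehearsed(a1,s4) ✗  (d3,s4,a3)→rehearsed(a3,s4) ✗  (d4,s1,a3)→rehearsed(a3,s1) ✗
Counterexamples (restrictor triples failing the scope): 6.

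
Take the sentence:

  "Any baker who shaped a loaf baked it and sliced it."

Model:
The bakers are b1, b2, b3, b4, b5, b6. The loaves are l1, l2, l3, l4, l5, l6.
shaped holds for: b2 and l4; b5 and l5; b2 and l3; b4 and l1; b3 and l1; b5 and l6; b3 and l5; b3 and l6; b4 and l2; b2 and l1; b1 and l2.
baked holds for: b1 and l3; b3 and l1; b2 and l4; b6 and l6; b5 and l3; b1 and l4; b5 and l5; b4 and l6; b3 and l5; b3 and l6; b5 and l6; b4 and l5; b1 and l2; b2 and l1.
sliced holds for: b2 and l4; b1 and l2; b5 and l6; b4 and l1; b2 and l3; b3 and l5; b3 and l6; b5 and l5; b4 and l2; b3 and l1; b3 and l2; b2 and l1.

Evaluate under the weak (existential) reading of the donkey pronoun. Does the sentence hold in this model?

"it" takes "a loaf" as antecedent — a donkey pronoun bound across the clause boundary.
Weak reading: every baker b with some shaped-loaf has at least one shaped-loaf l such that baked(b,l) ∧ sliced(b,l).
Per baker: b1:✓  b2:✓  b3:✓  b4:✗  b5:✓
b4 has no witness among its shaped-loaves.

False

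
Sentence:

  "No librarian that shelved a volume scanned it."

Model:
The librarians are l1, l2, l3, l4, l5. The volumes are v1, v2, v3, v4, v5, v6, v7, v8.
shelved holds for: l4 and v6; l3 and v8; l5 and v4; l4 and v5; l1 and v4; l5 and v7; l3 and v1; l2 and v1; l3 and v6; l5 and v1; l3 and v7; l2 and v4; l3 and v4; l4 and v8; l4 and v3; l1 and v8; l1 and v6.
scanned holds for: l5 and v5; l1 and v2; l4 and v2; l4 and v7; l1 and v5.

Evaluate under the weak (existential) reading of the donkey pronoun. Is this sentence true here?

True

"it" takes "a volume" as antecedent — a donkey pronoun bound across the clause boundary.
Truth condition: for no (l,v) with shelved(l,v) does scanned(l,v) hold.
Restrictor pairs — does the scope hold? (l1,v4):fails  (l1,v6):fails  (l1,v8):fails  (l2,v1):fails  (l2,v4):fails  (l3,v1):fails  (l3,v4):fails  (l3,v6):fails  (l3,v7):fails  (l3,v8):fails  (l4,v3):fails  (l4,v5):fails  (l4,v6):fails  (l4,v8):fails  (l5,v1):fails  (l5,v4):fails  (l5,v7):fails
Scope holds for no restrictor pair, so the sentence is true.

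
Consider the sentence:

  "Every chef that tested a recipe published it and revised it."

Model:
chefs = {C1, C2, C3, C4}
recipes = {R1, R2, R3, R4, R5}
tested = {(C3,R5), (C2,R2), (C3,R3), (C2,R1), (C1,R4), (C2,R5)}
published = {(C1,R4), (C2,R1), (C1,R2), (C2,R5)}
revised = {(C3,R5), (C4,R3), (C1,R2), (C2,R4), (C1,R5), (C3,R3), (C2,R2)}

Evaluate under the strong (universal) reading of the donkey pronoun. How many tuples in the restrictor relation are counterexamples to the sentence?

"it" takes "a recipe" as antecedent — a donkey pronoun bound across the clause boundary.
Strong reading: for every (c,r) with tested(c,r), published(c,r) ∧ revised(c,r).
Restrictor pairs: (C1,R4) ✗  (C2,R1) ✗  (C2,R2) ✗  (C2,R5) ✗  (C3,R3) ✗  (C3,R5) ✗
Counterexamples (restrictor pairs failing the scope): 6.

6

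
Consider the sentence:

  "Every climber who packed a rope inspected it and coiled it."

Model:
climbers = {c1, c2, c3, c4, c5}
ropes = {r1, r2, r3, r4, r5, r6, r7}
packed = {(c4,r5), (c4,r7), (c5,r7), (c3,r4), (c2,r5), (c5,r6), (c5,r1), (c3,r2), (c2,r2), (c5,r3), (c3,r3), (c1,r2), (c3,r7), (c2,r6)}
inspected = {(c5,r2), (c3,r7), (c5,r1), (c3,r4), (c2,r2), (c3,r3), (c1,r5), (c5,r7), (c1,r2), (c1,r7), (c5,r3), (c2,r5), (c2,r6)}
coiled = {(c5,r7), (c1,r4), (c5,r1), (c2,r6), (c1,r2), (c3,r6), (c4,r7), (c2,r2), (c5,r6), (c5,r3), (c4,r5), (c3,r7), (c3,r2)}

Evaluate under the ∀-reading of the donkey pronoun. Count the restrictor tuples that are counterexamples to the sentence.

"it" takes "a rope" as antecedent — a donkey pronoun bound across the clause boundary.
Strong reading: for every (c,r) with packed(c,r), inspected(c,r) ∧ coiled(c,r).
Restrictor pairs: (c1,r2) ✓  (c2,r2) ✓  (c2,r5) ✗  (c2,r6) ✓  (c3,r2) ✗  (c3,r3) ✗  (c3,r4) ✗  (c3,r7) ✓  (c4,r5) ✗  (c4,r7) ✗  (c5,r1) ✓  (c5,r3) ✓  (c5,r6) ✗  (c5,r7) ✓
Counterexamples (restrictor pairs failing the scope): 7.

7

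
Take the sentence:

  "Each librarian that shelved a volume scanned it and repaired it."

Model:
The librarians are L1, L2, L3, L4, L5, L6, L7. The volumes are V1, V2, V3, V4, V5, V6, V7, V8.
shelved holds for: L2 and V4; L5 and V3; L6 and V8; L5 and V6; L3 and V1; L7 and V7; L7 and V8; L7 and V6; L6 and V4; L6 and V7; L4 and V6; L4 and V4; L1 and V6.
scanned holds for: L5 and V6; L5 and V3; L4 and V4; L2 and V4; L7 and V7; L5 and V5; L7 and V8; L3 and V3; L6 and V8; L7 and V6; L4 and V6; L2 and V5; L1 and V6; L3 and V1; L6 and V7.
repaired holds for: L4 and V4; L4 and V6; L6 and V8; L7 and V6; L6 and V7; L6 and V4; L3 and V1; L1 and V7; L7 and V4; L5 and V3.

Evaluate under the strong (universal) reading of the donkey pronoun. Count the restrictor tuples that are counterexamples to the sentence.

6

"it" takes "a volume" as antecedent — a donkey pronoun bound across the clause boundary.
Strong reading: for every (l,v) with shelved(l,v), scanned(l,v) ∧ repaired(l,v).
Restrictor pairs: (L1,V6) ✗  (L2,V4) ✗  (L3,V1) ✓  (L4,V4) ✓  (L4,V6) ✓  (L5,V3) ✓  (L5,V6) ✗  (L6,V4) ✗  (L6,V7) ✓  (L6,V8) ✓  (L7,V6) ✓  (L7,V7) ✗  (L7,V8) ✗
Counterexamples (restrictor pairs failing the scope): 6.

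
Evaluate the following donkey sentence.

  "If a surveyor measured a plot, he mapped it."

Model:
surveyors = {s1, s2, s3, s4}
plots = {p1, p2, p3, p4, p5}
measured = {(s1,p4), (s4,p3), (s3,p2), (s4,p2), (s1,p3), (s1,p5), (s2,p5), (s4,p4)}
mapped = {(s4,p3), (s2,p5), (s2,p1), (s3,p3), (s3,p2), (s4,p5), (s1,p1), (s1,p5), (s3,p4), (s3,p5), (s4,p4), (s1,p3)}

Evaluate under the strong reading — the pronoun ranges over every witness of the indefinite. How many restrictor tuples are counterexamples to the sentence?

"it" takes "a plot" as antecedent — a donkey pronoun bound across the clause boundary.
Strong reading: for every (s,p) with measured(s,p), mapped(s,p).
Restrictor pairs: (s1,p3) ✓  (s1,p4) ✗  (s1,p5) ✓  (s2,p5) ✓  (s3,p2) ✓  (s4,p2) ✗  (s4,p3) ✓  (s4,p4) ✓
Counterexamples (restrictor pairs failing the scope): 2.

2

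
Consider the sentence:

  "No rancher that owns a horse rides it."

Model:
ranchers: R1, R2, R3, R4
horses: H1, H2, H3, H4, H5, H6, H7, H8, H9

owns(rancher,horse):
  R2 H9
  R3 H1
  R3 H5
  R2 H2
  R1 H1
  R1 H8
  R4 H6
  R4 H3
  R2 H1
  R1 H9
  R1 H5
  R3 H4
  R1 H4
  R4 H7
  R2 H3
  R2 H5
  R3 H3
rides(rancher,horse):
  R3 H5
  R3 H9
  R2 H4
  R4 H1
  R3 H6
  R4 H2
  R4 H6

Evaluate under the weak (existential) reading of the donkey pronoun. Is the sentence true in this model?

"it" takes "a horse" as antecedent — a donkey pronoun bound across the clause boundary.
Truth condition: for no (r,h) with owns(r,h) does rides(r,h) hold.
Restrictor pairs — does the scope hold? (R1,H1):fails  (R1,H4):fails  (R1,H5):fails  (R1,H8):fails  (R1,H9):fails  (R2,H1):fails  (R2,H2):fails  (R2,H3):fails  (R2,H5):fails  (R2,H9):fails  (R3,H1):fails  (R3,H3):fails  (R3,H4):fails  (R3,H5):holds  (R4,H3):fails  (R4,H6):holds  (R4,H7):fails
Scope holds for 2 pair(s), so the sentence is false.

False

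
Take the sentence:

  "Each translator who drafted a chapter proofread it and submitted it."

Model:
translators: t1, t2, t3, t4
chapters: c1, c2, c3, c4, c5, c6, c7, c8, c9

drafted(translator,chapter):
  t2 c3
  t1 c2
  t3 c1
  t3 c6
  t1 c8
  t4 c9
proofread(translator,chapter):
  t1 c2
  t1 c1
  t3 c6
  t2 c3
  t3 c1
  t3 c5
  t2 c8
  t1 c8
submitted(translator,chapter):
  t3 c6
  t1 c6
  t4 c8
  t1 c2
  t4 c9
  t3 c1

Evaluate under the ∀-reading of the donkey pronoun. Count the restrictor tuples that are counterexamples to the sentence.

3

"it" takes "a chapter" as antecedent — a donkey pronoun bound across the clause boundary.
Strong reading: for every (t,c) with drafted(t,c), proofread(t,c) ∧ submitted(t,c).
Restrictor pairs: (t1,c2) ✓  (t1,c8) ✗  (t2,c3) ✗  (t3,c1) ✓  (t3,c6) ✓  (t4,c9) ✗
Counterexamples (restrictor pairs failing the scope): 3.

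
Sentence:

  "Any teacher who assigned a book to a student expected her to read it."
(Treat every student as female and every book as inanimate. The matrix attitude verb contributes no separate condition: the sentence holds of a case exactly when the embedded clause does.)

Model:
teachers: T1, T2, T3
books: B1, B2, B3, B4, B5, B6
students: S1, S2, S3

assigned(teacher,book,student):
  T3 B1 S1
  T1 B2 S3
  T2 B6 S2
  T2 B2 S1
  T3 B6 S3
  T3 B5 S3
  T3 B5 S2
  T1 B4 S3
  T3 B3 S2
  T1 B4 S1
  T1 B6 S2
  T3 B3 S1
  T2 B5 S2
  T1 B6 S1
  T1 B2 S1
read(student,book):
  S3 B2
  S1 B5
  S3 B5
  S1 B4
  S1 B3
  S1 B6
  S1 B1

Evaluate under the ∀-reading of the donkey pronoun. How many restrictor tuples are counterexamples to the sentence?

"her" takes "a student" as antecedent and "it" takes "a book"; both are donkey pronouns co-varying with the restrictor.
Strong reading: for every (t,b,s) with assigned(t,b,s), read(s,b).
Restrictor triples: (T1,B2,S1)→read(S1,B2) ✗  (T1,B2,S3)→read(S3,B2) ✓  (T1,B4,S1)→read(S1,B4) ✓  (T1,B4,S3)→read(S3,B4) ✗  (T1,B6,S1)→read(S1,B6) ✓  (T1,B6,S2)→read(S2,B6) ✗  (T2,B2,S1)→read(S1,B2) ✗  (T2,B5,S2)→read(S2,B5) ✗  (T2,B6,S2)→read(S2,B6) ✗  (T3,B1,S1)→read(S1,B1) ✓  (T3,B3,S1)→read(S1,B3) ✓  (T3,B3,S2)→read(S2,B3) ✗  (T3,B5,S2)→read(S2,B5) ✗  (T3,B5,S3)→read(S3,B5) ✓  (T3,B6,S3)→read(S3,B6) ✗
Counterexamples (restrictor triples failing the scope): 9.

9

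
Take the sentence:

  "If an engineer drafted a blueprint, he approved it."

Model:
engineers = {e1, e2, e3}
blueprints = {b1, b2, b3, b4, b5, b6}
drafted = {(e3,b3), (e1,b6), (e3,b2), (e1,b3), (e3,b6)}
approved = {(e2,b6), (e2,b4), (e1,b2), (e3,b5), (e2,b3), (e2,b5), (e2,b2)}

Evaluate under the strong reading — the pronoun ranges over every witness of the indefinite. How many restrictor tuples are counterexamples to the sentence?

"it" takes "a blueprint" as antecedent — a donkey pronoun bound across the clause boundary.
Strong reading: for every (e,b) with drafted(e,b), approved(e,b).
Restrictor pairs: (e1,b3) ✗  (e1,b6) ✗  (e3,b2) ✗  (e3,b3) ✗  (e3,b6) ✗
Counterexamples (restrictor pairs failing the scope): 5.

5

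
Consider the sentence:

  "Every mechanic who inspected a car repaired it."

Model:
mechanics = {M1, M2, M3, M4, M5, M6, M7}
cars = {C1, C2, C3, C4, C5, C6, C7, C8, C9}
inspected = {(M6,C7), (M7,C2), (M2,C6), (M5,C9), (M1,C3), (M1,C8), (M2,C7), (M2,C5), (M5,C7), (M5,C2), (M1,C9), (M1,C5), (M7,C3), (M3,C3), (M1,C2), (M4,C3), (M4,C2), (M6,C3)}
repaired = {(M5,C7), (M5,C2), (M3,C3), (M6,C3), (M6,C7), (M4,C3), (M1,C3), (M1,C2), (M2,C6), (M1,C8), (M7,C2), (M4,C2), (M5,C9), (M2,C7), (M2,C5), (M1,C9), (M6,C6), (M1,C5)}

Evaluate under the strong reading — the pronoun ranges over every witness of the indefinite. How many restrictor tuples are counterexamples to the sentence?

1

"it" takes "a car" as antecedent — a donkey pronoun bound across the clause boundary.
Strong reading: for every (m,c) with inspected(m,c), repaired(m,c).
Restrictor pairs: (M1,C2) ✓  (M1,C3) ✓  (M1,C5) ✓  (M1,C8) ✓  (M1,C9) ✓  (M2,C5) ✓  (M2,C6) ✓  (M2,C7) ✓  (M3,C3) ✓  (M4,C2) ✓  (M4,C3) ✓  (M5,C2) ✓  (M5,C7) ✓  (M5,C9) ✓  (M6,C3) ✓  (M6,C7) ✓  (M7,C2) ✓  (M7,C3) ✗
Counterexamples (restrictor pairs failing the scope): 1.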